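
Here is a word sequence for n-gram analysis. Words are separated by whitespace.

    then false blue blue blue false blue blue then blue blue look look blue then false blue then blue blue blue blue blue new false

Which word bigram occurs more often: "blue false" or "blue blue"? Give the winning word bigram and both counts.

"blue blue" (8 vs 1)

"blue false": 1 occurrence
"blue blue": 8 occurrences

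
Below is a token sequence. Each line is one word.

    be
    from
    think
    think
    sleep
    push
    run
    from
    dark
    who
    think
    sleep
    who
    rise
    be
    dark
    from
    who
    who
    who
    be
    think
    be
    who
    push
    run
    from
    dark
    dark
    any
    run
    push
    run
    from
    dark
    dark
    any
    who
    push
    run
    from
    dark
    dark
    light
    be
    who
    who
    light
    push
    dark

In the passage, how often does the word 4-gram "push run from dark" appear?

Scanning the 47 overlapping 4-gram windows for "push run from dark":
  position 6–9: push run from dark
  position 25–28: push run from dark
  position 32–35: push run from dark
  position 39–42: push run from dark

4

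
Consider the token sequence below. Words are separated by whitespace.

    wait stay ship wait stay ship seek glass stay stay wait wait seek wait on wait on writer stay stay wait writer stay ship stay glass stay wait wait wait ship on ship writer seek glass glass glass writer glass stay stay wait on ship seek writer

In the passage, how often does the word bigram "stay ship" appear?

3

Scanning the 46 overlapping bigram windows for "stay ship":
  position 2–3: stay ship
  position 5–6: stay ship
  position 23–24: stay ship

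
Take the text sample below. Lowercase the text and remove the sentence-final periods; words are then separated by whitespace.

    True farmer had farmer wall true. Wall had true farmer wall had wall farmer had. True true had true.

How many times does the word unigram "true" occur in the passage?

6

Scanning the 19 tokens for "true":
  position 1: true
  position 6: true
  position 9: true
  position 16: true
  position 17: true
  position 19: true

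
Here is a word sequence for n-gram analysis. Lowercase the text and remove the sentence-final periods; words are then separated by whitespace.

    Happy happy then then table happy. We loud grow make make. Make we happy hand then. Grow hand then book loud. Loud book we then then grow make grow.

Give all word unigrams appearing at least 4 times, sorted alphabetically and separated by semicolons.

grow; happy; make; then

Unigram counts meeting the condition (at least 4 times):
  grow: 4
  happy: 4
  make: 4
  then: 6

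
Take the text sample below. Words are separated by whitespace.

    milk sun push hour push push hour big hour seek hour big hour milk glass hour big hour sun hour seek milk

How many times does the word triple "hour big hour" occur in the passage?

Scanning the 20 overlapping trigram windows for "hour big hour":
  position 7–9: hour big hour
  position 11–13: hour big hour
  position 16–18: hour big hour

3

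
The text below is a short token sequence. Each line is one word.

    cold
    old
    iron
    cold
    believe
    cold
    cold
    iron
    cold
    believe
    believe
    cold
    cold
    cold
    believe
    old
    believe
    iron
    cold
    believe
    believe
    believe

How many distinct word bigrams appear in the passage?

11

22 tokens → 21 bigram windows in total.
Repeated bigrams (each contributes count−1 duplicates):
  cold believe: 4
  believe believe: 3
  cold cold: 3
  iron cold: 3
  believe cold: 2
10 duplicate windows → 21 − 10 = 11 distinct.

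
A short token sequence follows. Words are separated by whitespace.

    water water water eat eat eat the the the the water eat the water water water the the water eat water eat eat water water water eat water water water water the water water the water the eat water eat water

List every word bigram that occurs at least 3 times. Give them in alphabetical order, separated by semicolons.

Bigram counts meeting the condition (at least 3 times):
  eat eat: 3
  eat water: 5
  the the: 4
  the water: 5
  water eat: 6
  water the: 4
  water water: 10

eat eat; eat water; the the; the water; water eat; water the; water water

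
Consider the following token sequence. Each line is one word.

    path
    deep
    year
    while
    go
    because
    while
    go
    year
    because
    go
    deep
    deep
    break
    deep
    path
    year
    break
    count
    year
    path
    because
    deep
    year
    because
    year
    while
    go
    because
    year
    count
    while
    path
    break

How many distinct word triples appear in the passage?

30

34 tokens → 32 trigram windows in total.
Repeated trigrams (each contributes count−1 duplicates):
  while go because: 2
  year while go: 2
2 duplicate windows → 32 − 2 = 30 distinct.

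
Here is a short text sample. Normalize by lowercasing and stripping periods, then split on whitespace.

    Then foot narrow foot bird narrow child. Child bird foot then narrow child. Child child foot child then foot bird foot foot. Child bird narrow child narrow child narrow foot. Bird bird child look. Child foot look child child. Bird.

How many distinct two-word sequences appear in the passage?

40 tokens → 39 bigram windows in total.
Repeated bigrams (each contributes count−1 duplicates):
  child child: 4
  narrow child: 4
  child bird: 3
  foot bird: 3
  bird foot: 2
  bird narrow: 2
  child foot: 2
  child narrow: 2
  … (4 more repeated)
18 duplicate windows → 39 − 18 = 21 distinct.

21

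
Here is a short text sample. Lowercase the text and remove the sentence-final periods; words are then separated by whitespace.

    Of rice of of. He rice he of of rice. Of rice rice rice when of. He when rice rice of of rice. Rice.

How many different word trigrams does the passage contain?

18

24 tokens → 22 trigram windows in total.
Repeated trigrams (each contributes count−1 duplicates):
  of of rice: 2
  of rice of: 2
  of rice rice: 2
  rice of of: 2
4 duplicate windows → 22 − 4 = 18 distinct.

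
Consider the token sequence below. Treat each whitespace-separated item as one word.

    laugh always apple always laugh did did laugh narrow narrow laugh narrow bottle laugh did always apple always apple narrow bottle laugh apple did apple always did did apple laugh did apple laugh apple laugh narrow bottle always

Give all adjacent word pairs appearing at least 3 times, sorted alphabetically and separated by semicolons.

Bigram counts meeting the condition (at least 3 times):
  always apple: 3
  apple always: 3
  apple laugh: 3
  did apple: 3
  laugh did: 3
  laugh narrow: 3
  narrow bottle: 3

always apple; apple always; apple laugh; did apple; laugh did; laugh narrow; narrow bottle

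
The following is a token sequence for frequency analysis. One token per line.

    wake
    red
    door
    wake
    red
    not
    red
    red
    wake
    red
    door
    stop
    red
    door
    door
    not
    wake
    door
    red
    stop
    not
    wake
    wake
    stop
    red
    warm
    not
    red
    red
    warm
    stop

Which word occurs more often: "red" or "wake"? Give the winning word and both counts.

"red": 10 occurrences
"wake": 6 occurrences

"red" (10 vs 6)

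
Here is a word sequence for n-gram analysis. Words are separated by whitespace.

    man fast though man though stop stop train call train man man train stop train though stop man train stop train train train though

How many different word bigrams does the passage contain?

24 tokens → 23 bigram windows in total.
Repeated bigrams (each contributes count−1 duplicates):
  stop train: 3
  man train: 2
  though stop: 2
  train stop: 2
  train though: 2
  train train: 2
7 duplicate windows → 23 − 7 = 16 distinct.

16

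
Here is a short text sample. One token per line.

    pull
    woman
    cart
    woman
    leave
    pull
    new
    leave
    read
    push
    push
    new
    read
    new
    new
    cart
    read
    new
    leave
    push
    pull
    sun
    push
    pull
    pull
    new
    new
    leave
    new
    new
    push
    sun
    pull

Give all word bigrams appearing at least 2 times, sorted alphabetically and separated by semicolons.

new leave; new new; pull new; push pull; read new

Bigram counts meeting the condition (at least 2 times):
  new leave: 3
  new new: 3
  pull new: 2
  push pull: 2
  read new: 2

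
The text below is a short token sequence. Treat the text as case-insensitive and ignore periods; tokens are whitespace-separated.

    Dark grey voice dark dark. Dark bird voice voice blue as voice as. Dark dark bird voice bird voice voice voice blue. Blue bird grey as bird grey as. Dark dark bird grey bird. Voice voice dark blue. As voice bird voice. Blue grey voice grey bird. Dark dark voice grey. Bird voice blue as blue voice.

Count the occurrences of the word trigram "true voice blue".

Scanning the 55 overlapping trigram windows for "true voice blue":
  (none found)

0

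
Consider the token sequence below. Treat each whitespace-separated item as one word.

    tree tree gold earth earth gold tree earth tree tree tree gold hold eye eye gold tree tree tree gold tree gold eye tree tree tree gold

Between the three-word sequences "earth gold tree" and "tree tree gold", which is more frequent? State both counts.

"tree tree gold" (4 vs 1)

"earth gold tree": 1 occurrence
"tree tree gold": 4 occurrences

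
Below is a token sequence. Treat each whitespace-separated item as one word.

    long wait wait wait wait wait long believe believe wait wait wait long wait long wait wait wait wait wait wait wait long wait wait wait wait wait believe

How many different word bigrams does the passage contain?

29 tokens → 28 bigram windows in total.
Repeated bigrams (each contributes count−1 duplicates):
  wait wait: 16
  long wait: 4
  wait long: 4
21 duplicate windows → 28 − 21 = 7 distinct.

7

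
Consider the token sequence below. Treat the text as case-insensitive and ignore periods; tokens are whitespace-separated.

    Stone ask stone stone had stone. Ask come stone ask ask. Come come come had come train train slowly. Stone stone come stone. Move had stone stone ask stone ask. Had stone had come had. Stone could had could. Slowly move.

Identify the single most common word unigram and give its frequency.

"stone", 13 times

Unigram frequencies (highest first):
  stone: 13
  had: 7
  come: 7
  ask: 6
  train: 2
  slowly: 2
  … (2 more, each ≤ 2)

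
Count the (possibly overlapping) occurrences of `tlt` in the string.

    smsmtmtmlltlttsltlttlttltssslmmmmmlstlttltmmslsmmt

6

Sliding a length-3 window over the 50 characters (48 positions):
  position 11–13: tlt
  position 17–19: tlt
  position 20–22: tlt
  position 23–25: tlt
  position 37–39: tlt
  position 40–42: tlt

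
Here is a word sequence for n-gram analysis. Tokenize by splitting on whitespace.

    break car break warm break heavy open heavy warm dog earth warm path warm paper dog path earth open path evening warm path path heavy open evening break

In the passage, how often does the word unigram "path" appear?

Scanning the 28 tokens for "path":
  position 13: path
  position 17: path
  position 20: path
  position 23: path
  position 24: path

5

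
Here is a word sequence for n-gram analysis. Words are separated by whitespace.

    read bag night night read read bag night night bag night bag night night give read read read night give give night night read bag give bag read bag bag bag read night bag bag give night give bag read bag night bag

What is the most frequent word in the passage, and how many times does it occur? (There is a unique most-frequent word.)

"bag", 14 times

Unigram frequencies (highest first):
  bag: 14
  night: 13
  read: 10
  give: 6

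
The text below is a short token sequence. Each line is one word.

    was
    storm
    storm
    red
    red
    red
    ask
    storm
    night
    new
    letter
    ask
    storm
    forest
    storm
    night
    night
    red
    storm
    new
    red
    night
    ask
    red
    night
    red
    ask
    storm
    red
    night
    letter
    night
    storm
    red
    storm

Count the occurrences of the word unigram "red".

9

Scanning the 35 tokens for "red":
  position 4: red
  position 5: red
  position 6: red
  position 18: red
  position 21: red
  position 24: red
  position 26: red
  position 29: red
  position 34: red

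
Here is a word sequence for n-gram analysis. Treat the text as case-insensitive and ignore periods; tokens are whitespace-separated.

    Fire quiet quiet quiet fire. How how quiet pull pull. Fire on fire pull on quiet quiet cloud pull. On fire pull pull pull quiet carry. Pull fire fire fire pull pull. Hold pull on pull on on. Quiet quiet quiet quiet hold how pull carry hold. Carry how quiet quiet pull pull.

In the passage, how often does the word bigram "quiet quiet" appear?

7

Scanning the 52 overlapping bigram windows for "quiet quiet":
  position 2–3: quiet quiet
  position 3–4: quiet quiet
  position 16–17: quiet quiet
  position 39–40: quiet quiet
  position 40–41: quiet quiet
  position 41–42: quiet quiet
  position 50–51: quiet quiet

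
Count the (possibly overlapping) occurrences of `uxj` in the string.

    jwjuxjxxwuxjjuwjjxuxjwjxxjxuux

3

Sliding a length-3 window over the 30 characters (28 positions):
  position 4–6: uxj
  position 10–12: uxj
  position 19–21: uxj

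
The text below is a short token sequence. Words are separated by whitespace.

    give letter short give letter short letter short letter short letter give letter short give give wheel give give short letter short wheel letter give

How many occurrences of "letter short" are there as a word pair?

6

Scanning the 24 overlapping bigram windows for "letter short":
  position 2–3: letter short
  position 5–6: letter short
  position 7–8: letter short
  position 9–10: letter short
  position 13–14: letter short
  position 21–22: letter short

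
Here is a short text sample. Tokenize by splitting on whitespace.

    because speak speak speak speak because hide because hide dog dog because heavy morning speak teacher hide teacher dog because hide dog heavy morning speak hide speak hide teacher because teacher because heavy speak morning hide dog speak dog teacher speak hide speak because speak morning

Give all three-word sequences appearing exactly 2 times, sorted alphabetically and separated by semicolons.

because hide dog; heavy morning speak; speak hide speak; speak speak speak

Trigram counts meeting the condition (exactly 2 times):
  because hide dog: 2
  heavy morning speak: 2
  speak hide speak: 2
  speak speak speak: 2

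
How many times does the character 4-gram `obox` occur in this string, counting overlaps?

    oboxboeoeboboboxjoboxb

Sliding a length-4 window over the 22 characters (19 positions):
  position 1–4: obox
  position 13–16: obox
  position 18–21: obox

3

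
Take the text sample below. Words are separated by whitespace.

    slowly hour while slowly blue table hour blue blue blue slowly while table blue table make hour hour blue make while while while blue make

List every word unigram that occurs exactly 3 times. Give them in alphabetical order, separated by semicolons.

Unigram counts meeting the condition (exactly 3 times):
  make: 3
  slowly: 3
  table: 3

make; slowly; table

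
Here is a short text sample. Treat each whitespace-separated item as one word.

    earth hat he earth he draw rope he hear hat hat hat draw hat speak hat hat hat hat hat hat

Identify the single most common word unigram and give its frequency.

Unigram frequencies (highest first):
  hat: 11
  he: 3
  earth: 2
  draw: 2
  rope: 1
  hear: 1
  … (1 more, each ≤ 1)

"hat", 11 times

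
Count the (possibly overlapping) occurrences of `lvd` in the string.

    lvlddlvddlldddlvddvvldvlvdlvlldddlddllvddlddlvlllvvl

4

Sliding a length-3 window over the 52 characters (50 positions):
  position 6–8: lvd
  position 15–17: lvd
  position 24–26: lvd
  position 38–40: lvd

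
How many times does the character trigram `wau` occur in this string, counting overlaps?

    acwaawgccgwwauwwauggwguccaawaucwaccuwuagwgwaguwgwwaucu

Sliding a length-3 window over the 54 characters (52 positions):
  position 12–14: wau
  position 16–18: wau
  position 28–30: wau
  position 50–52: wau

4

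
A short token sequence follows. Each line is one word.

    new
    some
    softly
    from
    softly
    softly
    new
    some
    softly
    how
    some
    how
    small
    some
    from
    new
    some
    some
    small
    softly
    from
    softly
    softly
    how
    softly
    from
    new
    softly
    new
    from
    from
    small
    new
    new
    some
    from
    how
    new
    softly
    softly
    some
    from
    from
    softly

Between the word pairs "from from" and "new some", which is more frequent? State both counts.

"from from": 2 occurrences
"new some": 4 occurrences

"new some" (4 vs 2)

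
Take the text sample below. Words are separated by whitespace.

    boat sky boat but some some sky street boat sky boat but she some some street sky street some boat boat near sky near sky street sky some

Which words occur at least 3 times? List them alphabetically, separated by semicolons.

Unigram counts meeting the condition (at least 3 times):
  boat: 6
  sky: 7
  some: 6
  street: 4

boat; sky; some; street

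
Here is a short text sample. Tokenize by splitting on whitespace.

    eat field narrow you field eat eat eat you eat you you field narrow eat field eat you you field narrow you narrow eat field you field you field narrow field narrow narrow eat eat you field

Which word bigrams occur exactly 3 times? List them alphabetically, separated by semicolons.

Bigram counts meeting the condition (exactly 3 times):
  eat eat: 3
  eat field: 3
  narrow eat: 3

eat eat; eat field; narrow eat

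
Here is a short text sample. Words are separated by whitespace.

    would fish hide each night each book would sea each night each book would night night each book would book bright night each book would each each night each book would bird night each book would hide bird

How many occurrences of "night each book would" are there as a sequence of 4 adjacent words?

Scanning the 35 overlapping 4-gram windows for "night each book would":
  position 5–8: night each book would
  position 11–14: night each book would
  position 16–19: night each book would
  position 22–25: night each book would
  position 28–31: night each book would
  position 33–36: night each book would

6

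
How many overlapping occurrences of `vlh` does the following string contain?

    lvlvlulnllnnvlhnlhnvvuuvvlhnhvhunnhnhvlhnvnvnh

Sliding a length-3 window over the 46 characters (44 positions):
  position 13–15: vlh
  position 25–27: vlh
  position 38–40: vlh

3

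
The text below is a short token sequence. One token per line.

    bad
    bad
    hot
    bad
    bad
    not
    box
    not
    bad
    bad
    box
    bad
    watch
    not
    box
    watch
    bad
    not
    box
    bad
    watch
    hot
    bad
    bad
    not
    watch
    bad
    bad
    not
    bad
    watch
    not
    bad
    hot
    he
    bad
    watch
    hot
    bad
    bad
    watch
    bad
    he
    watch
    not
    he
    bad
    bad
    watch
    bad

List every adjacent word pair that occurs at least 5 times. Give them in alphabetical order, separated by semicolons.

bad bad; bad watch

Bigram counts meeting the condition (at least 5 times):
  bad bad: 7
  bad watch: 6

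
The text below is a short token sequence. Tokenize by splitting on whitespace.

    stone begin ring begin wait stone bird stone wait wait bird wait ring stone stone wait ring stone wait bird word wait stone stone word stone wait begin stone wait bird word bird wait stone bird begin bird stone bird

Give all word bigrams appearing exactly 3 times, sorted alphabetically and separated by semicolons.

stone bird; wait bird; wait stone

Bigram counts meeting the condition (exactly 3 times):
  stone bird: 3
  wait bird: 3
  wait stone: 3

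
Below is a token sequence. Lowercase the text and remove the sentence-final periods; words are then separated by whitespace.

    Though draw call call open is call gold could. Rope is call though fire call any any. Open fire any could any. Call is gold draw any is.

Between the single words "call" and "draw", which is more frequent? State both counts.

"call": 6 occurrences
"draw": 2 occurrences

"call" (6 vs 2)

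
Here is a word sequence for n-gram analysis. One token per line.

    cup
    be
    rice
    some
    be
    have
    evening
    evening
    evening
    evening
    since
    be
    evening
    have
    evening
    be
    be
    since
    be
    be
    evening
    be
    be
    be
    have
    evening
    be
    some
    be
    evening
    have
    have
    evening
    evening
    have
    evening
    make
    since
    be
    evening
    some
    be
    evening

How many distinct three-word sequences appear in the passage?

32

43 tokens → 41 trigram windows in total.
Repeated trigrams (each contributes count−1 duplicates):
  be evening have: 2
  be have evening: 2
  evening be be: 2
  evening evening evening: 2
  evening have evening: 2
  have evening be: 2
  have evening evening: 2
  since be evening: 2
  … (1 more repeated)
9 duplicate windows → 41 − 9 = 32 distinct.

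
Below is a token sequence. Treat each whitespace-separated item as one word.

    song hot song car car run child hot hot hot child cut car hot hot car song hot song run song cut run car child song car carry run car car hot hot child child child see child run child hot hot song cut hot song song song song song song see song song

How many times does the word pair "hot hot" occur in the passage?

Scanning the 53 overlapping bigram windows for "hot hot":
  position 8–9: hot hot
  position 9–10: hot hot
  position 14–15: hot hot
  position 32–33: hot hot
  position 41–42: hot hot

5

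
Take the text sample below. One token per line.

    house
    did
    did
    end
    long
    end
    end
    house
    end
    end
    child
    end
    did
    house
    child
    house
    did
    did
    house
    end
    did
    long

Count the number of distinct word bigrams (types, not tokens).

22 tokens → 21 bigram windows in total.
Repeated bigrams (each contributes count−1 duplicates):
  did did: 2
  did house: 2
  end did: 2
  end end: 2
  house did: 2
  house end: 2
6 duplicate windows → 21 − 6 = 15 distinct.

15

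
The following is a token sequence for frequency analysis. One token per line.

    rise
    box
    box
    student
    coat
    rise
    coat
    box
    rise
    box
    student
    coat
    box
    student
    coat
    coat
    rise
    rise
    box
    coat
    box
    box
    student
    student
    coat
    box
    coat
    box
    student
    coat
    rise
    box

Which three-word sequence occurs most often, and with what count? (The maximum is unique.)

Trigram frequencies (highest first):
  box student coat: 4
  box box student: 2
  student coat rise: 2
  student coat box: 2
  coat box student: 2
  box coat box: 2
  … (16 more, each ≤ 1)

"box student coat", 4 times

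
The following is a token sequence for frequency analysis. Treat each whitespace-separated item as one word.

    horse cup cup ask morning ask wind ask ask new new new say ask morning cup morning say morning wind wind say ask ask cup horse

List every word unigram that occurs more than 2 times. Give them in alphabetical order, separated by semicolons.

ask; cup; morning; new; say; wind

Unigram counts meeting the condition (more than 2 times):
  ask: 7
  cup: 4
  morning: 4
  new: 3
  say: 3
  wind: 3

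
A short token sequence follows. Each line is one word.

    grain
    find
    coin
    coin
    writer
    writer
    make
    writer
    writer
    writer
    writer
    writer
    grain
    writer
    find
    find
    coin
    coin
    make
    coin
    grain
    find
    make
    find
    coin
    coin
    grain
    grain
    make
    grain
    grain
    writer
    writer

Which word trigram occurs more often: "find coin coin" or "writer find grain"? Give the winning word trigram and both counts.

"find coin coin": 3 occurrences
"writer find grain": 0 occurrences

"find coin coin" (3 vs 0)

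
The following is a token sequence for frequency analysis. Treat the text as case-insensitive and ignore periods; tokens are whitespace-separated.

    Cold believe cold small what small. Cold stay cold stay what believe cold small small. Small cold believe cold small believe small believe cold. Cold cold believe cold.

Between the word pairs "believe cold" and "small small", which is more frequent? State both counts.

"believe cold": 5 occurrences
"small small": 2 occurrences

"believe cold" (5 vs 2)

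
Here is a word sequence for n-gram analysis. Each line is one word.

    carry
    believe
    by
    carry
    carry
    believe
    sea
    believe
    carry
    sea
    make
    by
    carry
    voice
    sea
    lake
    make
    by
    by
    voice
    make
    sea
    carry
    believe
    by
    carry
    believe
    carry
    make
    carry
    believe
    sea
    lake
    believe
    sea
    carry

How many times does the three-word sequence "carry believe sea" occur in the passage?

Scanning the 34 overlapping trigram windows for "carry believe sea":
  position 5–7: carry believe sea
  position 30–32: carry believe sea

2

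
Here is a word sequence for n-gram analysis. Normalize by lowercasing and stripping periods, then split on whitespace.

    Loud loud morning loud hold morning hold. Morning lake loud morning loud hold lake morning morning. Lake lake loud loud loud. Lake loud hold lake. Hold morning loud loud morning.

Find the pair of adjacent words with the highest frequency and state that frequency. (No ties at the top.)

"loud loud", 4 times

Bigram frequencies (highest first):
  loud loud: 4
  loud morning: 3
  morning loud: 3
  loud hold: 3
  hold morning: 3
  lake loud: 3
  … (8 more, each ≤ 2)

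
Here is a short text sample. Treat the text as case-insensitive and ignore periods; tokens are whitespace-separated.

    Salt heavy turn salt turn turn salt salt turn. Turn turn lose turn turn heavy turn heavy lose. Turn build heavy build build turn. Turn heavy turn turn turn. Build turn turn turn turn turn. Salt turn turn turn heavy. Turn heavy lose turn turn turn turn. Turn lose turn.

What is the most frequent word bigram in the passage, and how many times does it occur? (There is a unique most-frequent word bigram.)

"turn turn", 17 times

Bigram frequencies (highest first):
  turn turn: 17
  turn heavy: 5
  heavy turn: 4
  lose turn: 4
  turn salt: 3
  salt turn: 3
  … (9 more, each ≤ 2)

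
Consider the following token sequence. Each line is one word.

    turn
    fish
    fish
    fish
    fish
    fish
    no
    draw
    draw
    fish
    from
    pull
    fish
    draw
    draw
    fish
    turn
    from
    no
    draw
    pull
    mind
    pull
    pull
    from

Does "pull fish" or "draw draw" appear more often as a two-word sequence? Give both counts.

"pull fish": 1 occurrence
"draw draw": 2 occurrences

"draw draw" (2 vs 1)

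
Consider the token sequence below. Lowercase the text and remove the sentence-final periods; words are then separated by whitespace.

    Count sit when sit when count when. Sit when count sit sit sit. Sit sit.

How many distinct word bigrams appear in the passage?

15 tokens → 14 bigram windows in total.
Repeated bigrams (each contributes count−1 duplicates):
  sit sit: 4
  sit when: 3
  count sit: 2
  when count: 2
  when sit: 2
8 duplicate windows → 14 − 8 = 6 distinct.

6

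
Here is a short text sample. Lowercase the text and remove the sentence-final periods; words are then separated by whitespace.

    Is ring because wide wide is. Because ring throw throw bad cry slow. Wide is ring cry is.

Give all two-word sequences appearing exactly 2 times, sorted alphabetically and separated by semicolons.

is ring; wide is

Bigram counts meeting the condition (exactly 2 times):
  is ring: 2
  wide is: 2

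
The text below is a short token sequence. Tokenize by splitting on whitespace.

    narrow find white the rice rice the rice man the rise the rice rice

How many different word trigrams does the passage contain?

14 tokens → 12 trigram windows in total.
Repeated trigrams (each contributes count−1 duplicates):
  the rice rice: 2
1 duplicate windows → 12 − 1 = 11 distinct.

11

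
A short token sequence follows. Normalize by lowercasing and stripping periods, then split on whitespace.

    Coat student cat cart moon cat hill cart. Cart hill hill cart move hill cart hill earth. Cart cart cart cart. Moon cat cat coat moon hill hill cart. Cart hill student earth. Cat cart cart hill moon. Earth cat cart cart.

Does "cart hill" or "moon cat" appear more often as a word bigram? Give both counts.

"cart hill" (4 vs 2)

"cart hill": 4 occurrences
"moon cat": 2 occurrences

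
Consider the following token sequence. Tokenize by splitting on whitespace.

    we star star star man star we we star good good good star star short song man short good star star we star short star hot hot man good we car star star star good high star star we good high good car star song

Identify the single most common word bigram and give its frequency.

"star star", 7 times

Bigram frequencies (highest first):
  star star: 7
  we star: 3
  star we: 3
  star good: 2
  good good: 2
  good star: 2
  … (22 more, each ≤ 2)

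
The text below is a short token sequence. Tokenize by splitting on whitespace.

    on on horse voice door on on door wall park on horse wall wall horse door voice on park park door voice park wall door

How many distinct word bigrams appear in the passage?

21

25 tokens → 24 bigram windows in total.
Repeated bigrams (each contributes count−1 duplicates):
  door voice: 2
  on horse: 2
  on on: 2
3 duplicate windows → 24 − 3 = 21 distinct.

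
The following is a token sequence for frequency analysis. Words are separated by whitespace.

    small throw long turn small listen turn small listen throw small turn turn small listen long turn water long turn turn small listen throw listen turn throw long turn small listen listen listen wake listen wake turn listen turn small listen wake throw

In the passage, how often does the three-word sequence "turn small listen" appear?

Scanning the 41 overlapping trigram windows for "turn small listen":
  position 4–6: turn small listen
  position 7–9: turn small listen
  position 13–15: turn small listen
  position 21–23: turn small listen
  position 29–31: turn small listen
  position 39–41: turn small listen

6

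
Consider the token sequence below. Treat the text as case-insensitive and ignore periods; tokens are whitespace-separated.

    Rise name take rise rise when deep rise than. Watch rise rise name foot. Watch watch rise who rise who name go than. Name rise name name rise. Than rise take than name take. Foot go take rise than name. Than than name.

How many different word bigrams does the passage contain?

43 tokens → 42 bigram windows in total.
Repeated bigrams (each contributes count−1 duplicates):
  than name: 4
  rise name: 3
  rise than: 3
  name rise: 2
  name take: 2
  rise rise: 2
  rise who: 2
  take rise: 2
  … (1 more repeated)
13 duplicate windows → 42 − 13 = 29 distinct.

29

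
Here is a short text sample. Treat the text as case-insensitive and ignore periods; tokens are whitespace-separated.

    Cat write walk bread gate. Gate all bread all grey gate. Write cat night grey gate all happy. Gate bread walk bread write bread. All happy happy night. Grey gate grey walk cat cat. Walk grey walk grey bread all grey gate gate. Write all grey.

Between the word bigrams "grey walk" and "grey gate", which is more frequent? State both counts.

"grey walk": 2 occurrences
"grey gate": 4 occurrences

"grey gate" (4 vs 2)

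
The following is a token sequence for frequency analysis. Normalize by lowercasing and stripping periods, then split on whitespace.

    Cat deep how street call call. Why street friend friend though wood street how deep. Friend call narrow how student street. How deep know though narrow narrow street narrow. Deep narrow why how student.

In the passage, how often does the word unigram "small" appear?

Scanning the 34 tokens for "small":
  (none found)

0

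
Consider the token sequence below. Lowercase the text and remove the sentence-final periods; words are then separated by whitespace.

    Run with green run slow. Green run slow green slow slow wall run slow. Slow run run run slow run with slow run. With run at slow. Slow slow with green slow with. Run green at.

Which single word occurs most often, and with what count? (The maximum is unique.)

"slow", 12 times

Unigram frequencies (highest first):
  slow: 12
  run: 11
  with: 5
  green: 5
  at: 2
  wall: 1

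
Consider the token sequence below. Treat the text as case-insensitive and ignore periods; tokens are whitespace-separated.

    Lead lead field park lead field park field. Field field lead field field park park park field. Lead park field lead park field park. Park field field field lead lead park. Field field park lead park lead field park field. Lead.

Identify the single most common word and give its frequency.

Unigram frequencies (highest first):
  field: 17
  park: 13
  lead: 11

"field", 17 times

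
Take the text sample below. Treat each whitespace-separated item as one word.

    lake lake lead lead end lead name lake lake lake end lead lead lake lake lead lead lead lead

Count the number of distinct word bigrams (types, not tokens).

19 tokens → 18 bigram windows in total.
Repeated bigrams (each contributes count−1 duplicates):
  lead lead: 5
  lake lake: 4
  end lead: 2
  lake lead: 2
9 duplicate windows → 18 − 9 = 9 distinct.

9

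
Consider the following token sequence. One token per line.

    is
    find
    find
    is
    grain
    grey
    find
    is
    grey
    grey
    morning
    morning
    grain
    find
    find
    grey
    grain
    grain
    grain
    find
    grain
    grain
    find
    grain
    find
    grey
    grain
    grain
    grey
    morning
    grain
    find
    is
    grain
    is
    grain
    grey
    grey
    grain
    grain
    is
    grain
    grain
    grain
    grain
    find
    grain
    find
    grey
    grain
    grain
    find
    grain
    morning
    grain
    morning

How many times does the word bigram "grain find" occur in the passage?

Scanning the 55 overlapping bigram windows for "grain find":
  position 13–14: grain find
  position 19–20: grain find
  position 22–23: grain find
  position 24–25: grain find
  position 31–32: grain find
  position 45–46: grain find
  position 47–48: grain find
  position 51–52: grain find

8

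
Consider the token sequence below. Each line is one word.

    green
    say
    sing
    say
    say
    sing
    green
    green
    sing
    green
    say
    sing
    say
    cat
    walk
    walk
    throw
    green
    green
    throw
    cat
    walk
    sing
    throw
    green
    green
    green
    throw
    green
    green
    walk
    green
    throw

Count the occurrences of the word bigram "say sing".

3

Scanning the 32 overlapping bigram windows for "say sing":
  position 2–3: say sing
  position 5–6: say sing
  position 11–12: say sing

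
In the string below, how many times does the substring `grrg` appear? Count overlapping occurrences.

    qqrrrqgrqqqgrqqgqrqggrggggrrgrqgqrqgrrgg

2

Sliding a length-4 window over the 40 characters (37 positions):
  position 26–29: grrg
  position 36–39: grrg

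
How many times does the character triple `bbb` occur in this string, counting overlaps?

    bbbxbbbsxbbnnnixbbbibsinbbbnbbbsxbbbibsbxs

Sliding a length-3 window over the 42 characters (40 positions):
  position 1–3: bbb
  position 5–7: bbb
  position 17–19: bbb
  position 25–27: bbb
  position 29–31: bbb
  position 34–36: bbb

6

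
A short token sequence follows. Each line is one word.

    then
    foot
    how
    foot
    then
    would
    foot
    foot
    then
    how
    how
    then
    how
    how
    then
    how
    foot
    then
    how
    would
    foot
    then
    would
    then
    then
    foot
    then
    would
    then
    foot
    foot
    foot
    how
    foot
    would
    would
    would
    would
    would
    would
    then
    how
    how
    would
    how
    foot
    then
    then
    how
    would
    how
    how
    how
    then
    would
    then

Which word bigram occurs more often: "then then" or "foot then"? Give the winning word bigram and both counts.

"then then": 2 occurrences
"foot then": 6 occurrences

"foot then" (6 vs 2)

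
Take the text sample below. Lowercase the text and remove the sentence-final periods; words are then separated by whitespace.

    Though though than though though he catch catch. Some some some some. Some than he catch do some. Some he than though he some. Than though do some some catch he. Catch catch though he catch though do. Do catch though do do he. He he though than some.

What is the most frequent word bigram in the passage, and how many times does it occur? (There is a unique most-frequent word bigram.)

Bigram frequencies (highest first):
  some some: 6
  he catch: 4
  than though: 3
  though he: 3
  though do: 3
  catch though: 3
  … (19 more, each ≤ 2)

"some some", 6 times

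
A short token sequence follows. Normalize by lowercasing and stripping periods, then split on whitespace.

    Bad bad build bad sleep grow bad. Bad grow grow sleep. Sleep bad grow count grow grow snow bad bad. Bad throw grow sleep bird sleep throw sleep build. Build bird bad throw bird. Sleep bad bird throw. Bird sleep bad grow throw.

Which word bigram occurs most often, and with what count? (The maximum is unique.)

Bigram frequencies (highest first):
  bad bad: 4
  bad grow: 3
  sleep bad: 3
  bird sleep: 3
  grow grow: 2
  grow sleep: 2
  … (23 more, each ≤ 2)

"bad bad", 4 times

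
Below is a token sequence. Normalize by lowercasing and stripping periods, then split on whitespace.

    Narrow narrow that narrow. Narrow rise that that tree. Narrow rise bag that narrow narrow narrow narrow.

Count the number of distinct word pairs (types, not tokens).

10

17 tokens → 16 bigram windows in total.
Repeated bigrams (each contributes count−1 duplicates):
  narrow narrow: 5
  narrow rise: 2
  that narrow: 2
6 duplicate windows → 16 − 6 = 10 distinct.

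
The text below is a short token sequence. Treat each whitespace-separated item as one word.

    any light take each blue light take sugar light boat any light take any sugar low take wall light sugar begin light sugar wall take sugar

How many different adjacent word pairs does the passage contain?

20

26 tokens → 25 bigram windows in total.
Repeated bigrams (each contributes count−1 duplicates):
  light take: 3
  any light: 2
  light sugar: 2
  take sugar: 2
5 duplicate windows → 25 − 5 = 20 distinct.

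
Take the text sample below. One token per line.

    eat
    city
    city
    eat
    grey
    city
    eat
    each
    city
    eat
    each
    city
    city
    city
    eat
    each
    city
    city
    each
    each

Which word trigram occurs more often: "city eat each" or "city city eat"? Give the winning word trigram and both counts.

"city eat each": 3 occurrences
"city city eat": 2 occurrences

"city eat each" (3 vs 2)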